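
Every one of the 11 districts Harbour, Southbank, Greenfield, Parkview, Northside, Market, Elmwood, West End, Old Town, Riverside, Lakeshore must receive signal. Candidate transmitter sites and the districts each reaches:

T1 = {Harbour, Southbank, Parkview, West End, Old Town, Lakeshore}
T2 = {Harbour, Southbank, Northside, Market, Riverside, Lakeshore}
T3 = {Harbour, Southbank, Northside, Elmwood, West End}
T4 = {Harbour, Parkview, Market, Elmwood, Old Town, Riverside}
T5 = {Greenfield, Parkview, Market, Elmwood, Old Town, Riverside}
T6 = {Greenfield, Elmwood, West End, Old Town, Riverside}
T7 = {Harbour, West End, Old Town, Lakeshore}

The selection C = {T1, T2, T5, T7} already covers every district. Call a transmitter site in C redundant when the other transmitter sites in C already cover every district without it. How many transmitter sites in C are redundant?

2

Drop T1: the rest still cover every district — redundant.
Drop T2: Northside uncovered — not redundant.
Drop T5: Greenfield, Elmwood uncovered — not redundant.
Drop T7: the rest still cover every district — redundant.
2 redundant: T1, T7.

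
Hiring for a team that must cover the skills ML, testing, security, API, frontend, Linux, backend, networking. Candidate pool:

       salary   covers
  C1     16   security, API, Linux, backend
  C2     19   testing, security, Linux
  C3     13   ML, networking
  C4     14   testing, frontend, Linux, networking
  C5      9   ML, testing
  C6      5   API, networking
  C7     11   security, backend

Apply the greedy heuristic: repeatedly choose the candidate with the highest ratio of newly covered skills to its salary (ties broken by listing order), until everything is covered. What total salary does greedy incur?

44

Pick 1: C6 adds 2 new (API, networking) at salary 5 (ratio 2/5).
Pick 2: C5 adds 2 new (ML, testing) at salary 9 (ratio 2/9).
Pick 3: C1 adds 3 new (security, Linux, backend) at salary 16 (ratio 3/16).
Pick 4: C4 adds 1 new (frontend) at salary 14 (ratio 1/14).
Greedy total salary: 5 + 9 + 16 + 14 = 44. (The true optimum is 39, so greedy overshoots here.)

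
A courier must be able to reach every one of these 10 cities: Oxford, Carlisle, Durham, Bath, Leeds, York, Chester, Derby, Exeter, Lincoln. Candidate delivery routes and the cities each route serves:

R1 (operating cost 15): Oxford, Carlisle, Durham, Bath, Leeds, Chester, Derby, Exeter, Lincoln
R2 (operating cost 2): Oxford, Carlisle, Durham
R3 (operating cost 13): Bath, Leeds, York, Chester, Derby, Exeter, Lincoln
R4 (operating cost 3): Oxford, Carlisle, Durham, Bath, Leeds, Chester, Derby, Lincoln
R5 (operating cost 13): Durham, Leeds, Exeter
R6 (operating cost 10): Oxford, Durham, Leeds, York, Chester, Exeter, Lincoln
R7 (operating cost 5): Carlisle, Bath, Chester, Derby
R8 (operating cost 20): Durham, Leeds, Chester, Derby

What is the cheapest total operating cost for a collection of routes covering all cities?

13

R4, R6 cover every city at operating cost 3 + 10 = 13.
Any cover uses at least 2 routes; among all covering selections none totals below 13.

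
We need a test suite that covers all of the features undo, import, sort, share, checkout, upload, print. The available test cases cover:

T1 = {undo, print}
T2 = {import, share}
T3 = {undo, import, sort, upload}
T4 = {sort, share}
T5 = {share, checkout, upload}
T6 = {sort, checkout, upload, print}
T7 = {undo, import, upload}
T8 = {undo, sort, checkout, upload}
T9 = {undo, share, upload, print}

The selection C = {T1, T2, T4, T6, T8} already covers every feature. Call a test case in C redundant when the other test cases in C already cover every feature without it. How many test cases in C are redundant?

Drop T1: the rest still cover every feature — redundant.
Drop T2: import uncovered — not redundant.
Drop T4: the rest still cover every feature — redundant.
Drop T6: the rest still cover every feature — redundant.
Drop T8: the rest still cover every feature — redundant.
4 redundant: T1, T4, T6, T8.

4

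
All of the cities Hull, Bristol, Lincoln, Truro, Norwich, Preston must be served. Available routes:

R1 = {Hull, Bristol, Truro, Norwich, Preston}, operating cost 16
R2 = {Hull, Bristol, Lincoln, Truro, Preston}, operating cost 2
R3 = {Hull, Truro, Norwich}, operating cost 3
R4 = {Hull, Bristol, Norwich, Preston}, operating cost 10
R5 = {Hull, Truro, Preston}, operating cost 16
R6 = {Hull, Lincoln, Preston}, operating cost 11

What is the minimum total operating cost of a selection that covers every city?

5

R2, R3 cover every city at operating cost 2 + 3 = 5.
Any cover uses at least 2 routes; among all covering selections none totals below 5.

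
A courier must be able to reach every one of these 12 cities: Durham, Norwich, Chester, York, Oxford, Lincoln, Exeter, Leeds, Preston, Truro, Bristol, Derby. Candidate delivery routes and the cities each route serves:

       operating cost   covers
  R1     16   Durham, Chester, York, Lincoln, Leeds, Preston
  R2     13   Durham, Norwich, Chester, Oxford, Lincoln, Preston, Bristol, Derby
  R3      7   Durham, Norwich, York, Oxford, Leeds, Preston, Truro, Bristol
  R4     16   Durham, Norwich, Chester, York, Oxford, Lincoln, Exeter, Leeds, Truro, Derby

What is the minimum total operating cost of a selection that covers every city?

23

R3, R4 cover every city at operating cost 7 + 16 = 23.
Any cover uses at least 2 routes; among all covering selections none totals below 23.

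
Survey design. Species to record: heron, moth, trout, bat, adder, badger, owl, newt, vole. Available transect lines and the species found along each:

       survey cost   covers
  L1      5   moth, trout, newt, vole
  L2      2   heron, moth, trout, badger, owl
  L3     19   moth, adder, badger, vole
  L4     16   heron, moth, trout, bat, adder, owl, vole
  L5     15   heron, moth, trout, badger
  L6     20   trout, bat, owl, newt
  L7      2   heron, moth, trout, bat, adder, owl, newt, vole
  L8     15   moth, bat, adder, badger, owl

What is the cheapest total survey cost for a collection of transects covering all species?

4

L2, L7 cover every species at survey cost 2 + 2 = 4.
Any cover uses at least 2 transects; among all covering selections none totals below 4.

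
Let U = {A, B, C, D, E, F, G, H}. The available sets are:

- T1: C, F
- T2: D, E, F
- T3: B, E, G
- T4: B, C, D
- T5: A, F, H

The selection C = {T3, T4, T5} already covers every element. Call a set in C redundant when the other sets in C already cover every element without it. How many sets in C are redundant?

0

Drop T3: E, G uncovered — not redundant.
Drop T4: C, D uncovered — not redundant.
Drop T5: A, F, H uncovered — not redundant.
None of the sets in C is redundant.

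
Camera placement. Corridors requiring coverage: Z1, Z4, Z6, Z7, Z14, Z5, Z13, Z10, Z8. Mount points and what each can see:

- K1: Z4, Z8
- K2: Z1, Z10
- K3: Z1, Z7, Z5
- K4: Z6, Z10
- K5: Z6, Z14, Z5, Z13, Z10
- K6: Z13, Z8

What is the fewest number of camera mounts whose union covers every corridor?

K1, K3, K5 together cover {Z1, Z4, Z6, Z7, Z14, Z5, Z13, Z10, Z8} — every corridor.
No 2 of the 6 camera mounts cover everything (all 15 pairs fall short), so 3 is minimum.

3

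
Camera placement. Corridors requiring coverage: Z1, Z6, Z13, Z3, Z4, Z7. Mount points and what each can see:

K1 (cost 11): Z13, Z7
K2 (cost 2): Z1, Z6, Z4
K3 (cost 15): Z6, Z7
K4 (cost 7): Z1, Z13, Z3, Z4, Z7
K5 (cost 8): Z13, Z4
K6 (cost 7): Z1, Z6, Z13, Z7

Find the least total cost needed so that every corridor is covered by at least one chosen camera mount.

K2, K4 cover every corridor at cost 2 + 7 = 9.
Any cover uses at least 2 camera mounts; among all covering selections none totals below 9.

9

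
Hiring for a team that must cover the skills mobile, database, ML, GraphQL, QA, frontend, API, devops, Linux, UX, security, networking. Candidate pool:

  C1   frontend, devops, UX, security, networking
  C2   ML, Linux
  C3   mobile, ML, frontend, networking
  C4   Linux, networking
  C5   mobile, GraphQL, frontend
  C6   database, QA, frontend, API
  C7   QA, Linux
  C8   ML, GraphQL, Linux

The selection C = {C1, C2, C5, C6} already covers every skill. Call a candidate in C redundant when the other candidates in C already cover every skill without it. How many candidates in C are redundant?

Drop C1: devops, UX, security, networking uncovered — not redundant.
Drop C2: ML, Linux uncovered — not redundant.
Drop C5: mobile, GraphQL uncovered — not redundant.
Drop C6: database, QA, API uncovered — not redundant.
None of the candidates in C is redundant.

0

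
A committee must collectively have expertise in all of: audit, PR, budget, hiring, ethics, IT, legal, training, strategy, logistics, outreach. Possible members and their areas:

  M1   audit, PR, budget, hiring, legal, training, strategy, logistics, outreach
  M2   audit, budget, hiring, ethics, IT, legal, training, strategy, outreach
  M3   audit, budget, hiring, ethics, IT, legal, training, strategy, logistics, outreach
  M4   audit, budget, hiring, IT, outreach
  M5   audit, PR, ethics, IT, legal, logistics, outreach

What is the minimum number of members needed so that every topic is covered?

M1, M2 together cover {audit, PR, budget, hiring, ethics, IT, legal, training, strategy, logistics, outreach} — every topic.
No single member contains all 11 topics, so 2 is optimal.

2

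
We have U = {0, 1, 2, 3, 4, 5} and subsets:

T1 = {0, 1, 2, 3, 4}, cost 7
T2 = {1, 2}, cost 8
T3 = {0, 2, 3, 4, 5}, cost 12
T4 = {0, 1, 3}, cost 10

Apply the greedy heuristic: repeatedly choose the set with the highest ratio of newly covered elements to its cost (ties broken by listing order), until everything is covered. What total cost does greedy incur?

Pick 1: T1 adds 5 new (0, 1, 2, 3, 4) at cost 7 (ratio 5/7).
Pick 2: T3 adds 1 new (5) at cost 12 (ratio 1/12).
Greedy total cost: 7 + 12 = 19.

19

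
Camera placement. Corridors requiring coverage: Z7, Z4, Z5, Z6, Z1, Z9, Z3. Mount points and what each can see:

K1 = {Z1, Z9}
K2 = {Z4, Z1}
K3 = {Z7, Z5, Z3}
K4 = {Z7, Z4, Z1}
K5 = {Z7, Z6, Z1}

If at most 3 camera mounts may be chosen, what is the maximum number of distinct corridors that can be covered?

Choosing K1, K2, K3 covers {Z7, Z4, Z5, Z1, Z9, Z3} — 6 corridors.
No choice of 3 camera mounts does better; here Z6 is left uncovered.

6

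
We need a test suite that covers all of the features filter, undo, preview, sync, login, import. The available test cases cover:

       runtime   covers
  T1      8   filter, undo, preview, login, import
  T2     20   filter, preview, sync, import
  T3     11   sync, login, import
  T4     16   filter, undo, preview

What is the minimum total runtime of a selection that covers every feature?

19

T1, T3 cover every feature at runtime 8 + 11 = 19.
Any cover uses at least 2 test cases; among all covering selections none totals below 19.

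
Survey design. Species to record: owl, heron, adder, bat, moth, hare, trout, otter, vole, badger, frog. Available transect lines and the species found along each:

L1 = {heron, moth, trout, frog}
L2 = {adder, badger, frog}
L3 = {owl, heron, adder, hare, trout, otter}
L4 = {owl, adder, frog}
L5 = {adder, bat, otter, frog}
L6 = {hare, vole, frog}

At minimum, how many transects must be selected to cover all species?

L1, L2, L3, L5, L6 together cover {owl, heron, adder, bat, moth, hare, trout, otter, vole, badger, frog} — every species.
No 4 of the 6 transects cover everything (all 15 size-4 selections fall short), so 5 is minimum.

5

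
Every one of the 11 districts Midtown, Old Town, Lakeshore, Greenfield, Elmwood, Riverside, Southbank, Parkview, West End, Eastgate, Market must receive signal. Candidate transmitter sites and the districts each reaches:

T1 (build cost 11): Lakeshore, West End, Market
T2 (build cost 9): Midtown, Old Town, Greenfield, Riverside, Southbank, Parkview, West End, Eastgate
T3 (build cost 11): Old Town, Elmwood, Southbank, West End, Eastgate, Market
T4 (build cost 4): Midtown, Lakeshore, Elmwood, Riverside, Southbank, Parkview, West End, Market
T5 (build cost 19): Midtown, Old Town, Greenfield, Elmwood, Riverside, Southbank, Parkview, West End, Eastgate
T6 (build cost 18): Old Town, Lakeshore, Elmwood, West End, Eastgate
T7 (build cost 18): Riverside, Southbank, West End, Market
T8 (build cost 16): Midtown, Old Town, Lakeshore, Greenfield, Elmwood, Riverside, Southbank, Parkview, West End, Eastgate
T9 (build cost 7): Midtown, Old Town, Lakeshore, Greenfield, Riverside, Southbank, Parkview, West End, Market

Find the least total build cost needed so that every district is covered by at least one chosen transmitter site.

13

T2, T4 cover every district at build cost 9 + 4 = 13.
Any cover uses at least 2 transmitter sites; among all covering selections none totals below 13.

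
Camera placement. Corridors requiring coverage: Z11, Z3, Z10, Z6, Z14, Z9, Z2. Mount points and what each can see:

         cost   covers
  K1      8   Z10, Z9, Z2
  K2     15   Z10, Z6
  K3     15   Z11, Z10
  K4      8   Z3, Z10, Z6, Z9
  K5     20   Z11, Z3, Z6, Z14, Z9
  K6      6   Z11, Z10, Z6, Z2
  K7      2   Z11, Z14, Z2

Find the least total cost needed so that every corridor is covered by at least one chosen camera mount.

10

K4, K7 cover every corridor at cost 8 + 2 = 10.
Any cover uses at least 2 camera mounts; among all covering selections none totals below 10.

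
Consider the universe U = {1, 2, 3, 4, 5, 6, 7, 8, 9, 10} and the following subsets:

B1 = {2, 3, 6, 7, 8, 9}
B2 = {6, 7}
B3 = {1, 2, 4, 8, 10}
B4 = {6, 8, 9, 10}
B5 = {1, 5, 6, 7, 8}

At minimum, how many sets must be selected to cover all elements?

B1, B3, B5 together cover {1, 2, 3, 4, 5, 6, 7, 8, 9, 10} — every element.
No 2 of the 5 sets cover everything (all 10 pairs fall short), so 3 is minimum.

3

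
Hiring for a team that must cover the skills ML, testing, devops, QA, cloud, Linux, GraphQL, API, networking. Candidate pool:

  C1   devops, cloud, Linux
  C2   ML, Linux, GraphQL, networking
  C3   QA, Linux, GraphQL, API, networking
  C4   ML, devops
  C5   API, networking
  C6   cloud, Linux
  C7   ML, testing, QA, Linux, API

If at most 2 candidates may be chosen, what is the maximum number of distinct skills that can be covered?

7

Choosing C1, C3 covers {devops, QA, cloud, Linux, GraphQL, API, networking} — 7 skills.
No choice of 2 candidates does better; here ML, testing are left uncovered.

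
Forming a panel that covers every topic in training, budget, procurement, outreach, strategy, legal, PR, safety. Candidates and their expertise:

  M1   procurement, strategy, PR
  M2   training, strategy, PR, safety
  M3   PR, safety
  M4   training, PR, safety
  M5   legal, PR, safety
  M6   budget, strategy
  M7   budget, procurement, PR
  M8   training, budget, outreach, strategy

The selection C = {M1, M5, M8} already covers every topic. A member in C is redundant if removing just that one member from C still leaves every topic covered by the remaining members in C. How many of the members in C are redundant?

Drop M1: procurement uncovered — not redundant.
Drop M5: legal, safety uncovered — not redundant.
Drop M8: training, budget, outreach uncovered — not redundant.
None of the members in C is redundant.

0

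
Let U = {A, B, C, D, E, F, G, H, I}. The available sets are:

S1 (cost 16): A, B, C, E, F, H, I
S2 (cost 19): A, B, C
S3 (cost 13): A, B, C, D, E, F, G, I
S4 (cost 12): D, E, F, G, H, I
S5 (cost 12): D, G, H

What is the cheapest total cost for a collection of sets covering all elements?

25

S3, S4 cover every element at cost 13 + 12 = 25.
Any cover uses at least 2 sets; among all covering selections none totals below 25.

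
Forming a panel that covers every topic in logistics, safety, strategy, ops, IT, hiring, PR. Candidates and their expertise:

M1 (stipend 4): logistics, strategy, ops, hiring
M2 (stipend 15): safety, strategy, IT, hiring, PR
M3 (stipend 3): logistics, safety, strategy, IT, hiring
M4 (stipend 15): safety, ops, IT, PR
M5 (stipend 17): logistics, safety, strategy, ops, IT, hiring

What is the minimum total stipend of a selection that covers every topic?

18

M3, M4 cover every topic at stipend 3 + 15 = 18.
Any cover uses at least 2 members; among all covering selections none totals below 18.
Greedy by coverage-per-stipend would pick M3, M1, M2 for 22 — worse than the optimum 18.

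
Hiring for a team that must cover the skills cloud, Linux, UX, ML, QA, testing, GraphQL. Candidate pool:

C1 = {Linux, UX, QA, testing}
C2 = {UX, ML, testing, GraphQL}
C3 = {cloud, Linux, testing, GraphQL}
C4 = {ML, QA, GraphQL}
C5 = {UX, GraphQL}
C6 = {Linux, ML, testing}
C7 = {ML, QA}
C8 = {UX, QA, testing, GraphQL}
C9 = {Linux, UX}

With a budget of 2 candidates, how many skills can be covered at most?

6

Choosing C1, C2 covers {Linux, UX, ML, QA, testing, GraphQL} — 6 skills.
No choice of 2 candidates does better; here cloud is left uncovered.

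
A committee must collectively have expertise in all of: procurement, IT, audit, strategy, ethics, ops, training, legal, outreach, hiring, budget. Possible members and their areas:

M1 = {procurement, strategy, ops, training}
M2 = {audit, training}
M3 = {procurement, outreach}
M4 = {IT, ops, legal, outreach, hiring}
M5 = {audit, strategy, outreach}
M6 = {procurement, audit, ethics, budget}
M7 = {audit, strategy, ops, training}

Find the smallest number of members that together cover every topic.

3

M1, M4, M6 together cover {procurement, IT, audit, strategy, ethics, ops, training, legal, outreach, hiring, budget} — every topic.
No 2 of the 7 members cover everything (all 21 pairs fall short), so 3 is minimum.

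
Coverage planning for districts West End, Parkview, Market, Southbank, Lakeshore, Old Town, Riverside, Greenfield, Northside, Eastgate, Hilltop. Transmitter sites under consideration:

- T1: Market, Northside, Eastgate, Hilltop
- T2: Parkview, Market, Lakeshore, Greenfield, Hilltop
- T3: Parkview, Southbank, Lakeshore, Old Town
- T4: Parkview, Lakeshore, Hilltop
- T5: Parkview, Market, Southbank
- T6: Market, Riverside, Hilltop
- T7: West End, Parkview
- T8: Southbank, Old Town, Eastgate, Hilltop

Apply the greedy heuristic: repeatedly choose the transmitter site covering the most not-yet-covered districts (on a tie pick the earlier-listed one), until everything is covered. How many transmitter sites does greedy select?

Pick 1: T2 covers 5 new districts (Parkview, Market, Lakeshore, Greenfield, Hilltop).
Pick 2: T8 covers 3 new districts (Southbank, Old Town, Eastgate).
Pick 3: T1 covers 1 new districts (Northside).
Pick 4: T6 covers 1 new districts (Riverside).
Pick 5: T7 covers 1 new districts (West End).
Greedy uses 5 transmitter sites.

5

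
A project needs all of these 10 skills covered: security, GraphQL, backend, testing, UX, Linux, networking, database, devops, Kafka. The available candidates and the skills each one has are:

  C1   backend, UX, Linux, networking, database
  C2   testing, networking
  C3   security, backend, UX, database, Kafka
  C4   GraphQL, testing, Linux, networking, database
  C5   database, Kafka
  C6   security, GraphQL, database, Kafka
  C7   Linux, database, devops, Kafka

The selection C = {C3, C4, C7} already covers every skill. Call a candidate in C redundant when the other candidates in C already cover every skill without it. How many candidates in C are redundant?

Drop C3: security, backend, UX uncovered — not redundant.
Drop C4: GraphQL, testing, networking uncovered — not redundant.
Drop C7: devops uncovered — not redundant.
None of the candidates in C is redundant.

0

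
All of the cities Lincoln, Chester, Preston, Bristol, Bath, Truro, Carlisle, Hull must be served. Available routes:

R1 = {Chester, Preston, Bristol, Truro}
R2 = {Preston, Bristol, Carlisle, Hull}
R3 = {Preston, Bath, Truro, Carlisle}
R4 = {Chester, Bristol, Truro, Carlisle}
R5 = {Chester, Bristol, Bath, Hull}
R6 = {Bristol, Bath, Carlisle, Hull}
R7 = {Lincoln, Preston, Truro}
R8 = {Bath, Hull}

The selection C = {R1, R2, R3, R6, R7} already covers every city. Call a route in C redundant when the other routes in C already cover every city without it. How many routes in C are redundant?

Drop R1: Chester uncovered — not redundant.
Drop R2: the rest still cover every city — redundant.
Drop R3: the rest still cover every city — redundant.
Drop R6: the rest still cover every city — redundant.
Drop R7: Lincoln uncovered — not redundant.
3 redundant: R2, R3, R6.

3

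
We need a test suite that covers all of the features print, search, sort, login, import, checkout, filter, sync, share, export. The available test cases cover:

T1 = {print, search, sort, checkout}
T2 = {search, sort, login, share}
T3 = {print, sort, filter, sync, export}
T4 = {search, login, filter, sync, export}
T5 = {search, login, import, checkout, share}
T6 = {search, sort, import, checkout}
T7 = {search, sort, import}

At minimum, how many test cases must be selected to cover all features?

T3, T5 together cover {print, search, sort, login, import, checkout, filter, sync, share, export} — every feature.
No single test case contains all 10 features, so 2 is optimal.

2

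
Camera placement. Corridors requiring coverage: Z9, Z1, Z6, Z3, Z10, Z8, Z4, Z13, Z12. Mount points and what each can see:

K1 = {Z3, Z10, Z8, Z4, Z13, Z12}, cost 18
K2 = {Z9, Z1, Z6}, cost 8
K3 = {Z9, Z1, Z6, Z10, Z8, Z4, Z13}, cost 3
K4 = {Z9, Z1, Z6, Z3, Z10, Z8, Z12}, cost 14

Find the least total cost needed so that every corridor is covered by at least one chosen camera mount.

K3, K4 cover every corridor at cost 3 + 14 = 17.
Any cover uses at least 2 camera mounts; among all covering selections none totals below 17.

17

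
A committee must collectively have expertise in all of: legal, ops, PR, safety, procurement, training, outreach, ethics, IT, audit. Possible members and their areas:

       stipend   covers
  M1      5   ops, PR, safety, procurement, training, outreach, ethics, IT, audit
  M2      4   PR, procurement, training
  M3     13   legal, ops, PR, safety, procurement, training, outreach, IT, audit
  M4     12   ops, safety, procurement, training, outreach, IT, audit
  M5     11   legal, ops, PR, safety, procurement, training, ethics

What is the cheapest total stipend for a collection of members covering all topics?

16

M1, M5 cover every topic at stipend 5 + 11 = 16.
Any cover uses at least 2 members; among all covering selections none totals below 16.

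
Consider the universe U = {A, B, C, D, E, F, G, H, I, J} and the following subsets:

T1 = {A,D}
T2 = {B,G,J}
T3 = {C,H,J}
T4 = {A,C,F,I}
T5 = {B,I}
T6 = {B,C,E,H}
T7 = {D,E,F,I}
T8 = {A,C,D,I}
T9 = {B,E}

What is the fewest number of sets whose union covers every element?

T1, T2, T3, T7 together cover {A, B, C, D, E, F, G, H, I, J} — every element.
No 3 of the 9 sets cover everything (all 84 triples fall short), so 4 is minimum.

4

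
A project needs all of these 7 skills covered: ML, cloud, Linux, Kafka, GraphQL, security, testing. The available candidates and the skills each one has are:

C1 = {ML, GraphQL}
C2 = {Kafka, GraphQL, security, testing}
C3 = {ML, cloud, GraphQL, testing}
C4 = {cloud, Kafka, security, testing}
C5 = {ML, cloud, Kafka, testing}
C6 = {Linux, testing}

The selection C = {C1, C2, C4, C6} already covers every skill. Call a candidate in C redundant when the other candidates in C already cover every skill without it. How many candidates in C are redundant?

Drop C1: ML uncovered — not redundant.
Drop C2: the rest still cover every skill — redundant.
Drop C4: cloud uncovered — not redundant.
Drop C6: Linux uncovered — not redundant.
1 redundant: C2.

1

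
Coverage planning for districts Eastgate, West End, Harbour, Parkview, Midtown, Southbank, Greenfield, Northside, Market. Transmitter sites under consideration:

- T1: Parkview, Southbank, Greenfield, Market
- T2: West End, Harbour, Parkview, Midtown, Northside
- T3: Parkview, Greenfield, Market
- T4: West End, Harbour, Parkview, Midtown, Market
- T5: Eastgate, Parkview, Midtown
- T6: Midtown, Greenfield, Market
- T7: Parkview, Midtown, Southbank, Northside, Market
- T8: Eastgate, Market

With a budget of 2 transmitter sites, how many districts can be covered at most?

Choosing T1, T2 covers {West End, Harbour, Parkview, Midtown, Southbank, Greenfield, Northside, Market} — 8 districts.
No choice of 2 transmitter sites does better; here Eastgate is left uncovered.

8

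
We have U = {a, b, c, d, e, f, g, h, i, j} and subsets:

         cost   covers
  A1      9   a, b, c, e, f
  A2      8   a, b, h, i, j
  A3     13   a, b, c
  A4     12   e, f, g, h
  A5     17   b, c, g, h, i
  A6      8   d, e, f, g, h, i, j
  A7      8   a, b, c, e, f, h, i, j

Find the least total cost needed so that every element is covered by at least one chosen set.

A6, A7 cover every element at cost 8 + 8 = 16.
Any cover uses at least 2 sets; among all covering selections none totals below 16.

16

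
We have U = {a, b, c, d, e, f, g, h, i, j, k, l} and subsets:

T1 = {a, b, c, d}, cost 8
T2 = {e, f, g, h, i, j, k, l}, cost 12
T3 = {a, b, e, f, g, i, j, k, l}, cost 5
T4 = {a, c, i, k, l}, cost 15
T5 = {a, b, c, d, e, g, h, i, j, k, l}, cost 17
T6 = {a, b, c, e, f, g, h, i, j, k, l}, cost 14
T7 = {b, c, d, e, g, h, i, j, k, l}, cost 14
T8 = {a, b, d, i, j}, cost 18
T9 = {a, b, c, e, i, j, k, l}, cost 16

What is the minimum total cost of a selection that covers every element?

T3, T7 cover every element at cost 5 + 14 = 19.
Any cover uses at least 2 sets; among all covering selections none totals below 19.
Greedy by coverage-per-cost would pick T3, T1, T2 for 25 — worse than the optimum 19.

19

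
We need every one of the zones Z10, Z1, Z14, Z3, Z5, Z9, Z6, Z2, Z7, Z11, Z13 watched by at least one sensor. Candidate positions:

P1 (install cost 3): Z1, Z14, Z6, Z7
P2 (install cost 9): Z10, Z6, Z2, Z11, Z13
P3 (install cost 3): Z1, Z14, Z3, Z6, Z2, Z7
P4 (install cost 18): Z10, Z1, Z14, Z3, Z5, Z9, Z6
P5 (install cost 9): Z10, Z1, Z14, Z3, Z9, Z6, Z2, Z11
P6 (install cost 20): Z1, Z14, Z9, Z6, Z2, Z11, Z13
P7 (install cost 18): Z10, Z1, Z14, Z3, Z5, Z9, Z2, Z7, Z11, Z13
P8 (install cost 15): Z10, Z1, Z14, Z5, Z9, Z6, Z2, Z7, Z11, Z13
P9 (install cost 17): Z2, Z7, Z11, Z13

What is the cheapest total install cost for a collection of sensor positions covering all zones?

P3, P8 cover every zone at install cost 3 + 15 = 18.
Any cover uses at least 2 sensor positions; among all covering selections none totals below 18.

18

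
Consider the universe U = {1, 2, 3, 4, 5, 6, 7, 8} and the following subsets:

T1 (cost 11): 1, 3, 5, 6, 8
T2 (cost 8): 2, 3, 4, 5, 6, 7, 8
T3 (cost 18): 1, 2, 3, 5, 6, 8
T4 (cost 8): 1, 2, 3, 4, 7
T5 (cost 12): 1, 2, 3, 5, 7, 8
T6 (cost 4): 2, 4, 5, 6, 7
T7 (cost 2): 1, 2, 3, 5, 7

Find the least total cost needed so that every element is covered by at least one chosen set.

T2, T7 cover every element at cost 8 + 2 = 10.
Any cover uses at least 2 sets; among all covering selections none totals below 10.
Greedy by coverage-per-cost would pick T7, T6, T2 for 14 — worse than the optimum 10.

10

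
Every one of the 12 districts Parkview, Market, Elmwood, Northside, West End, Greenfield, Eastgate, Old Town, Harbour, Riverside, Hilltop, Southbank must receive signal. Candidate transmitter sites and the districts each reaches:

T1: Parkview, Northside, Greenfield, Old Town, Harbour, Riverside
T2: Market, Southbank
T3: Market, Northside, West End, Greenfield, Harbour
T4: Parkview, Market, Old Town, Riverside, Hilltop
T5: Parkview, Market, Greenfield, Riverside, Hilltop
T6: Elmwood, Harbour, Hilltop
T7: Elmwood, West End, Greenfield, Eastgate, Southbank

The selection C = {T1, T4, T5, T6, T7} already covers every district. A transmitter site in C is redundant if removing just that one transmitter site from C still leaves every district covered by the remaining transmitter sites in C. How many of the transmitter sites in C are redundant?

Drop T1: Northside uncovered — not redundant.
Drop T4: the rest still cover every district — redundant.
Drop T5: the rest still cover every district — redundant.
Drop T6: the rest still cover every district — redundant.
Drop T7: West End, Eastgate, Southbank uncovered — not redundant.
3 redundant: T4, T5, T6.

3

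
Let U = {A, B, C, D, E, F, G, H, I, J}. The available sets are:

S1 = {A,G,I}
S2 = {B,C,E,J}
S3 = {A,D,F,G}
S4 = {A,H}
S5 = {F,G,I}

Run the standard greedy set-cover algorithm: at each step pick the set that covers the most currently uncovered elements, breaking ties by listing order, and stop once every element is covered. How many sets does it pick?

4

Pick 1: S2 covers 4 new elements (B, C, E, J).
Pick 2: S3 covers 4 new elements (A, D, F, G).
Pick 3: S1 covers 1 new elements (I).
Pick 4: S4 covers 1 new elements (H).
Greedy uses 4 sets.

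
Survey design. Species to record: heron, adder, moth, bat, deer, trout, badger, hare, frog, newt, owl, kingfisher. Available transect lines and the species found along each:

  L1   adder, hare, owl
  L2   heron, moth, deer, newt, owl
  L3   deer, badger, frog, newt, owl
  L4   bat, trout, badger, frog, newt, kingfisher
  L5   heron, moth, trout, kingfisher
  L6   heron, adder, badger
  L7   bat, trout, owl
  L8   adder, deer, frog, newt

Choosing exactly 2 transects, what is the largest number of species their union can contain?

Choosing L2, L4 covers {heron, moth, bat, deer, trout, badger, frog, newt, owl, kingfisher} — 10 species.
No choice of 2 transects does better; here adder, hare are left uncovered.

10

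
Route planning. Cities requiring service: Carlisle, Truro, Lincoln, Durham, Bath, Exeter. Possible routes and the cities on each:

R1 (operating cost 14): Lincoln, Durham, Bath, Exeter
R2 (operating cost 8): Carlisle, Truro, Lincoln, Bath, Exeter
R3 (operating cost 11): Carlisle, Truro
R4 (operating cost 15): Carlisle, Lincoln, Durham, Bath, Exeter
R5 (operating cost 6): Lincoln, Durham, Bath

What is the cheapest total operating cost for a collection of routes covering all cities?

R2, R5 cover every city at operating cost 8 + 6 = 14.
Any cover uses at least 2 routes; among all covering selections none totals below 14.

14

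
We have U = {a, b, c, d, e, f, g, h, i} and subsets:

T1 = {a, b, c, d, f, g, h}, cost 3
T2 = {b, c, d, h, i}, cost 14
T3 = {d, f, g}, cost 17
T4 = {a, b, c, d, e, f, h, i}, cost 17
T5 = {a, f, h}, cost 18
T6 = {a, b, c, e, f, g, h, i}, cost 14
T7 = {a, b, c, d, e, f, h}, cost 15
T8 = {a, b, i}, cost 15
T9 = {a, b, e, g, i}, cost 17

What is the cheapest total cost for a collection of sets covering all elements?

T1, T6 cover every element at cost 3 + 14 = 17.
Any cover uses at least 2 sets; among all covering selections none totals below 17.

17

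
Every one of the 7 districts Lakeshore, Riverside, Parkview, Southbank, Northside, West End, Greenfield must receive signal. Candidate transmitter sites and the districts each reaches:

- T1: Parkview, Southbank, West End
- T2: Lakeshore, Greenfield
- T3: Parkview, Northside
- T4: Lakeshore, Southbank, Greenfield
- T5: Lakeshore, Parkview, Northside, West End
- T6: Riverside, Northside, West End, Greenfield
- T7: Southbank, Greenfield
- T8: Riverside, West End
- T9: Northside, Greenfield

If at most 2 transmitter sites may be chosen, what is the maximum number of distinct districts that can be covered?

6

Choosing T1, T6 covers {Riverside, Parkview, Southbank, Northside, West End, Greenfield} — 6 districts.
No choice of 2 transmitter sites does better; here Lakeshore is left uncovered.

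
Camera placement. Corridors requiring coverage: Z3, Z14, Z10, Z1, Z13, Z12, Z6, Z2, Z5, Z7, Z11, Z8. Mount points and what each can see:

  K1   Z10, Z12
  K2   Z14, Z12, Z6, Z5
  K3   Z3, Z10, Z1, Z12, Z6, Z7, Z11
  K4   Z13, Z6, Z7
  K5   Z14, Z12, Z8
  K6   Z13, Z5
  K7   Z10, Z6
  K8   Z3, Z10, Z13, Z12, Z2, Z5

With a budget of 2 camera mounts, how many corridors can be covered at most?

Choosing K3, K8 covers {Z3, Z10, Z1, Z13, Z12, Z6, Z2, Z5, Z7, Z11} — 10 corridors.
No choice of 2 camera mounts does better; here Z14, Z8 are left uncovered.

10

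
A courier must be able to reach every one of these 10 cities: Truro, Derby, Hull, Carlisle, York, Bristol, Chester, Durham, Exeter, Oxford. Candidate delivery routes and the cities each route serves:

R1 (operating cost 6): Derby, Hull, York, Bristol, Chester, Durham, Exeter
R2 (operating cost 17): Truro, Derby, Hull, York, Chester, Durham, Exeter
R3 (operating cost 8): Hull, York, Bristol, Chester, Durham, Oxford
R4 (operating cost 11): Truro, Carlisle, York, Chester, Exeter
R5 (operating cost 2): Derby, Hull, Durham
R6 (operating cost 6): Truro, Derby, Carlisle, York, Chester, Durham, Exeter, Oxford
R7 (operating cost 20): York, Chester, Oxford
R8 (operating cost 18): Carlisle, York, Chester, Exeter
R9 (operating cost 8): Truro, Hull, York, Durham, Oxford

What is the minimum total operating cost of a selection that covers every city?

R1, R6 cover every city at operating cost 6 + 6 = 12.
Any cover uses at least 2 routes; among all covering selections none totals below 12.

12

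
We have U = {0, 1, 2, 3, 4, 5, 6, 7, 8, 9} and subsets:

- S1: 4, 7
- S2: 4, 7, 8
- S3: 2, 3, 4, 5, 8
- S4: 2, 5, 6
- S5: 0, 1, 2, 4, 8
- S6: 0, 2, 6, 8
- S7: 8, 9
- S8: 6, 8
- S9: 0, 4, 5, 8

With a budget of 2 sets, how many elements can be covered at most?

Choosing S3, S5 covers {0, 1, 2, 3, 4, 5, 8} — 7 elements.
No choice of 2 sets does better; here 6, 7, 9 are left uncovered.

7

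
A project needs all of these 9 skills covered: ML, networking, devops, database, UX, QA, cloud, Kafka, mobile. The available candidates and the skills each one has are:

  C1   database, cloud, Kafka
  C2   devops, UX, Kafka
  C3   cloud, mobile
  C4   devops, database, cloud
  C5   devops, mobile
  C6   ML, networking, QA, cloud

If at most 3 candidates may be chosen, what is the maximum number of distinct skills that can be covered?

8

Choosing C1, C2, C6 covers {ML, networking, devops, database, UX, QA, cloud, Kafka} — 8 skills.
No choice of 3 candidates does better; here mobile is left uncovered.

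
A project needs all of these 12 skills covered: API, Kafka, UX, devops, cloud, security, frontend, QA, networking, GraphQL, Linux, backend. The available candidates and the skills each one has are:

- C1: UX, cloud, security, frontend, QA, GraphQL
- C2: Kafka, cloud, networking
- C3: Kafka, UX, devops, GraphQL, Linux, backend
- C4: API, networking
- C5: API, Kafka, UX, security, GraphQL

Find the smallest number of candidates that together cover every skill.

C1, C3, C4 together cover {API, Kafka, UX, devops, cloud, security, frontend, QA, networking, GraphQL, Linux, backend} — every skill.
No 2 of the 5 candidates cover everything (all 10 pairs fall short), so 3 is minimum.

3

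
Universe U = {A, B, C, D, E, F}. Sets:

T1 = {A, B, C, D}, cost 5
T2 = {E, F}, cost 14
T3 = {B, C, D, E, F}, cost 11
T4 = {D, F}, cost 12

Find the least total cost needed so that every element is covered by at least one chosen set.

16

T1, T3 cover every element at cost 5 + 11 = 16.
Any cover uses at least 2 sets; among all covering selections none totals below 16.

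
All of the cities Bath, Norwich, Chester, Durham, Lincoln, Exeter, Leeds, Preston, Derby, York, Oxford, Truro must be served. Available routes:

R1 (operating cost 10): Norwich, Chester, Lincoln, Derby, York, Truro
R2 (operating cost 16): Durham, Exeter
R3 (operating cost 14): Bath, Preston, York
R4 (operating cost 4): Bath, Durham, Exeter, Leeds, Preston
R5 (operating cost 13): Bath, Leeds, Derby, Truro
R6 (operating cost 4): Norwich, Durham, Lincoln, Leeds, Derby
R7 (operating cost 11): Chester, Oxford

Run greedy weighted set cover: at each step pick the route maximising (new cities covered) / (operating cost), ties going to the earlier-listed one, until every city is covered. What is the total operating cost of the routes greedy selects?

Pick 1: R4 adds 5 new (Bath, Durham, Exeter, Leeds, Preston) at operating cost 4 (ratio 5/4).
Pick 2: R6 adds 3 new (Norwich, Lincoln, Derby) at operating cost 4 (ratio 3/4).
Pick 3: R1 adds 3 new (Chester, York, Truro) at operating cost 10 (ratio 3/10).
Pick 4: R7 adds 1 new (Oxford) at operating cost 11 (ratio 1/11).
Greedy total operating cost: 4 + 4 + 10 + 11 = 29. (The true optimum is 25, so greedy overshoots here.)

29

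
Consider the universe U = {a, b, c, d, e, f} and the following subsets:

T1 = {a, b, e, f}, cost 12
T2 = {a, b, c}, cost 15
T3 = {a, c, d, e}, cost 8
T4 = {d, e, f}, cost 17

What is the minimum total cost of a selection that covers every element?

20

T1, T3 cover every element at cost 12 + 8 = 20.
Any cover uses at least 2 sets; among all covering selections none totals below 20.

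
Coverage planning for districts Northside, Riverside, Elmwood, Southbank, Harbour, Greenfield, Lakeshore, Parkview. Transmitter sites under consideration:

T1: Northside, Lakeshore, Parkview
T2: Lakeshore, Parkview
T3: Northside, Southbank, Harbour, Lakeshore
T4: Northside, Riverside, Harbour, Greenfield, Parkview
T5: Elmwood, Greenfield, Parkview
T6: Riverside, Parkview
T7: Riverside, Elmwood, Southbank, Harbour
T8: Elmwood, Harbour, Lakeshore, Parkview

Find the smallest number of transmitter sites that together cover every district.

3

T1, T4, T7 together cover {Northside, Riverside, Elmwood, Southbank, Harbour, Greenfield, Lakeshore, Parkview} — every district.
No 2 of the 8 transmitter sites cover everything (all 28 pairs fall short), so 3 is minimum.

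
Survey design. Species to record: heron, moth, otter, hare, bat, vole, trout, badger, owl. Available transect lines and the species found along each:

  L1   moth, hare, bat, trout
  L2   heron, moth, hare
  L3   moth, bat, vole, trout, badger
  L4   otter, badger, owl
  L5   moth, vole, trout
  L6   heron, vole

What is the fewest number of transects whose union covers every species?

3

L1, L4, L6 together cover {heron, moth, otter, hare, bat, vole, trout, badger, owl} — every species.
No 2 of the 6 transects cover everything (all 15 pairs fall short), so 3 is minimum.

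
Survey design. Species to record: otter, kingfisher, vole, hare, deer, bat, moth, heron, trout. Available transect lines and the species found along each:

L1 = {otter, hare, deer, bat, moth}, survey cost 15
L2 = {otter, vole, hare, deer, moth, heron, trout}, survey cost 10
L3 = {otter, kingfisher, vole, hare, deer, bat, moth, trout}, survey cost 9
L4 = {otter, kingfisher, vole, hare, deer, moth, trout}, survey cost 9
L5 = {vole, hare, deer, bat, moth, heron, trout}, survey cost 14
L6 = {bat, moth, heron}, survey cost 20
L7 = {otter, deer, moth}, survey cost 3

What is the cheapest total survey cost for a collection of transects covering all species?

19

L2, L3 cover every species at survey cost 10 + 9 = 19.
Any cover uses at least 2 transects; among all covering selections none totals below 19.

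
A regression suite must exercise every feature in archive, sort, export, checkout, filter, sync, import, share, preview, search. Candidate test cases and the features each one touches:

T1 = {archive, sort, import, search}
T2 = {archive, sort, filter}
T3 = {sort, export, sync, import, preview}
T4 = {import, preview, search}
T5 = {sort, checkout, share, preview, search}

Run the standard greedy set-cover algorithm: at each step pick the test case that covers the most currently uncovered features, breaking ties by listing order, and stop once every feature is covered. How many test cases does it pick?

Pick 1: T3 covers 5 new features (sort, export, sync, import, preview).
Pick 2: T5 covers 3 new features (checkout, share, search).
Pick 3: T2 covers 2 new features (archive, filter).
Greedy uses 3 test cases.

3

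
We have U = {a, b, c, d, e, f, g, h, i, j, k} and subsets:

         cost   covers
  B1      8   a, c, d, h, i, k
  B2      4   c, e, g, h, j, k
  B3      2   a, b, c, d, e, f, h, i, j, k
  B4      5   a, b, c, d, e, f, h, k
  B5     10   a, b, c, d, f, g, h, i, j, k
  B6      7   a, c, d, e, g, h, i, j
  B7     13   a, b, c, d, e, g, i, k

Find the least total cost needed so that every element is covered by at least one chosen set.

6

B2, B3 cover every element at cost 4 + 2 = 6.
Any cover uses at least 2 sets; among all covering selections none totals below 6.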